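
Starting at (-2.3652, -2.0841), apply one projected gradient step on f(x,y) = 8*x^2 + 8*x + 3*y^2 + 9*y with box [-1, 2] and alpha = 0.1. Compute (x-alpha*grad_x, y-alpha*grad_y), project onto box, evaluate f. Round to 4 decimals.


Step 1: Compute gradient at (-2.3652, -2.0841).
grad_x = 2*8*-2.3652 + 8 = -29.8432
grad_y = 2*3*-2.0841 + 9 = -3.5046
Step 2: Gradient step.
x_raw = -2.3652 - 0.1*-29.8432 = 0.6191
y_raw = -2.0841 - 0.1*-3.5046 = -1.7336
Step 3: Project onto [-1, 2].
x_proj = clip(0.6191) = 0.6191
y_proj = clip(-1.7336) = -1.0
Step 4: Evaluate f.
f(0.6191, -1.0) = 2.0194


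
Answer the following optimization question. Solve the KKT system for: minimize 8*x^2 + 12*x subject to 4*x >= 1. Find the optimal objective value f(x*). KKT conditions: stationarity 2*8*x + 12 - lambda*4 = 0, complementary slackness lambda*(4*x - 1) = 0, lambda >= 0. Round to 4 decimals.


Step 1: Try lambda = 0 (constraint inactive).
x_unc = -12/(2*8) = -0.75
Check: 4*-0.75 = -3.0 < 1 -- violated!
Step 2: Constraint must be active: 4*x = 1
x* = 1/4 = 0.25
lambda = (2*8*0.25 + 12)/4 = 4.0
Step 3: Compute optimal value.
f(x*) = 8*0.25^2 + 12*0.25 = 3.5


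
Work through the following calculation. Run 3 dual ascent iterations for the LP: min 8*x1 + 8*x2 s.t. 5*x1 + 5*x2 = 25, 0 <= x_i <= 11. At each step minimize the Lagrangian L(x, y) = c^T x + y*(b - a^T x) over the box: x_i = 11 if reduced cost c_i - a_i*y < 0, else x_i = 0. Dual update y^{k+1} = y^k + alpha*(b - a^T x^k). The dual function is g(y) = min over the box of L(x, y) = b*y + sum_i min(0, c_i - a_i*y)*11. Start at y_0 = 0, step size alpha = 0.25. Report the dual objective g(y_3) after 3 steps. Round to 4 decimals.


Dual ascent for LP: min 8*x1 + 8*x2, 5*x1 + 5*x2 = 25, 0 <= x_i <= 11
Step 1: y^k = 0.0, reduced costs: (8.0, 8.0)
  x^k = (0.0, 0.0), subgradient = b - a^T x = 25.0
  y^{k+1} = 0.0 + 0.25*25.0 = 6.25
Step 2: y^k = 6.25, reduced costs: (-23.25, -23.25)
  x^k = (11.0, 11.0), subgradient = b - a^T x = -85.0
  y^{k+1} = 6.25 + 0.25*-85.0 = -15.0
Step 3: y^k = -15.0, reduced costs: (83.0, 83.0)
  x^k = (0.0, 0.0), subgradient = b - a^T x = 25.0
  y^{k+1} = -15.0 + 0.25*25.0 = -8.75
Dual objective at y_3 = -8.75: reduced costs (51.75, 51.75), box minimizer x = (0.0, 0.0)
g(y_3) = b*y + (c1 - a1*y)*x1 + (c2 - a2*y)*x2 = 25*(-8.75) + 51.75*0.0 + 51.75*0.0 = -218.75 + 0.0 + 0.0 = -218.75


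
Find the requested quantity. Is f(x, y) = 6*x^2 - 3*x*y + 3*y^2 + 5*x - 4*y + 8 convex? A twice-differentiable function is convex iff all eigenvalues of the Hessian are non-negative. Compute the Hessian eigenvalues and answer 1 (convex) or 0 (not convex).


The Hessian of f(x,y) = 6*x^2 - 3*x*y + 3*y^2 + 5*x - 4*y + 8 is:
H = [[12, -3], [-3, 6]]
Trace = 12 + 6 = 18
Determinant = 12*6 - (-3)^2 = 63
Discriminant = (18)^2 - 4*63 = 72.0
Eigenvalues: lambda_1 = 4.7574, lambda_2 = 13.2426
The function is convex.

1


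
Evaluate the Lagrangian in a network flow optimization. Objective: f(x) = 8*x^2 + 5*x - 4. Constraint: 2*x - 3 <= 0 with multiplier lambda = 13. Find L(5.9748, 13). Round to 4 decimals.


Step 1: Evaluate f(x).
f(5.9748) = 8*5.9748^2 + 5*5.9748 - 4 = 311.4599
Step 2: Evaluate g(x).
g(5.9748) = 2*5.9748 - 3 = 8.9496
Step 3: Compute Lagrangian.
L = 311.4599 + 13*8.9496 = 427.8047


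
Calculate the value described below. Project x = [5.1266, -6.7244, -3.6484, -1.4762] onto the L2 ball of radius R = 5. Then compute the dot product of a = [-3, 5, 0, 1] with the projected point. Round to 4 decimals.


Step 1: Compute ||x|| (intermediates to 6 decimals).
||x|| = sqrt(5.1266^2 + (-6.7244)^2 + (-3.6484)^2 + (-1.4762)^2) = 9.32682
Step 2: Project.
Since ||x|| > R, scale = R/||x|| = 5/9.32682 = 0.536088, proj(x) = scale * x
proj(x) = [2.748309, -3.60487, -1.955863, -0.791373]
Step 3: Dot product.
a^T * proj(x) = -3*2.748309 + 5*(-3.60487) + 0*(-1.955863) + 1*(-0.791373) = -27.0607


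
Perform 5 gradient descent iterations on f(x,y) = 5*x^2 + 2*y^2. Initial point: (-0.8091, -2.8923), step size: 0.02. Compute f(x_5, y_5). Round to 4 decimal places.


Gradient descent on f(x,y) = 5*x^2 + 2*y^2.
Starting point: (-0.8091, -2.8923), alpha = 0.02
Step 1: grad_x = 2*5*-0.8091 = -8.091, grad_y = 2*2*-2.8923 = -11.5692
  x_1 = -0.8091 - 0.02*-8.091 = -0.6473
  y_1 = -2.8923 - 0.02*-11.5692 = -2.6609
Step 2: grad_x = 2*5*-0.6473 = -6.4728, grad_y = 2*2*-2.6609 = -10.6437
  x_2 = -0.6473 - 0.02*-6.4728 = -0.5178
  y_2 = -2.6609 - 0.02*-10.6437 = -2.448
Step 3: grad_x = 2*5*-0.5178 = -5.1782, grad_y = 2*2*-2.448 = -9.7922
  x_3 = -0.5178 - 0.02*-5.1782 = -0.4143
  y_3 = -2.448 - 0.02*-9.7922 = -2.2522
Step 4: grad_x = 2*5*-0.4143 = -4.1426, grad_y = 2*2*-2.2522 = -9.0088
  x_4 = -0.4143 - 0.02*-4.1426 = -0.3314
  y_4 = -2.2522 - 0.02*-9.0088 = -2.072
Step 5: grad_x = 2*5*-0.3314 = -3.3141, grad_y = 2*2*-2.072 = -8.2881
  x_5 = -0.3314 - 0.02*-3.3141 = -0.2651
  y_5 = -2.072 - 0.02*-8.2881 = -1.9063
f(-0.2651, -1.9063) = 5*(-0.2651)^2 + 2*(-1.9063)^2 = 7.6191


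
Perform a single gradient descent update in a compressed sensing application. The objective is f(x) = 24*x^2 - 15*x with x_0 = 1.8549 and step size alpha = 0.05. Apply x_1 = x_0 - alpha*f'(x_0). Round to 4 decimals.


We compute the gradient at x_0 and apply the update.
f'(x) = 48*x - 15
f'(1.8549) = 48*1.8549 - 15 = 74.0352
x_1 = 1.8549 - 0.05*74.0352 = -1.8469


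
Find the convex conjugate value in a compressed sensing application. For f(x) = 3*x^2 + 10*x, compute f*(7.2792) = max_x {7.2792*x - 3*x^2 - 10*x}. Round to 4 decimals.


f*(y) = sup_x {y*x - a*x^2 - b*x} = sup_x {(y-b)*x - a*x^2}
FOC: (y - b) - 2a*x = 0 => x* = (y - b)/(2a)
x* = (7.2792 - 10)/(2*3) = -0.4535
f*(7.2792) = (y-b)^2/(4a) = (7.2792 - 10)^2/(4*3)
= 7.4028/12 = 0.6169


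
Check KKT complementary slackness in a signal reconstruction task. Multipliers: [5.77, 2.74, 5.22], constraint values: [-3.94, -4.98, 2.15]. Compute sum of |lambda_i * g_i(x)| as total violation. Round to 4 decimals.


KKT complementary slackness check:
lambda_1 * g_1 = 5.77 * -3.94 = -22.7338
lambda_2 * g_2 = 2.74 * -4.98 = -13.6452
lambda_3 * g_3 = 5.22 * 2.15 = 11.223
Total violation = 22.7338 + 13.6452 + 11.223 = 47.602


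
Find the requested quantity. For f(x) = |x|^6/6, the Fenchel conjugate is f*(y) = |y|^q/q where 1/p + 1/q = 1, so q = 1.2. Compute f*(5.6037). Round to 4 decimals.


The conjugate exponent q satisfies 1/p + 1/q = 1.
p = 6, so q = 6/(6 - 1) = 1.2
|y|^q = 5.6037^1.2 = 7.9099
f*(5.6037) = 7.9099 / 1.2 = 6.5916


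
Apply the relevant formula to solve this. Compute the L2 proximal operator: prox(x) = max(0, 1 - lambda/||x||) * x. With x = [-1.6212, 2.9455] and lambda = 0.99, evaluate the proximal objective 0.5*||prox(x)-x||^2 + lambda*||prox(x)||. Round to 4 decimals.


Step 1: Compute ||x||.
||x|| = 3.3622
Step 2: Compute scaling factor.
scale = max(0, 1 - 0.99/3.3622) = 0.7055
Step 3: prox(x) = [-1.1438, 2.0782]
||prox(x)|| = 2.3722
Step 4: Proximal objective.
0.5*||prox-x||^2 = 0.4901
lambda*||prox|| = 2.3485
Total = 2.8385


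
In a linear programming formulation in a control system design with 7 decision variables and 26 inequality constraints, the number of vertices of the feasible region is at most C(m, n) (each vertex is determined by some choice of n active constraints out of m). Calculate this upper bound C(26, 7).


Each vertex corresponds to some choice of n active constraints out of m, so the number of vertices is at most C(m, n) = m! / (n!(m-n)!).
m = 26, n = 7
Numerator: 26 * 25 * 24 * 23 * 22 * 21 * 20
Denominator: 7! = 5040
C(26, 7) = 657800


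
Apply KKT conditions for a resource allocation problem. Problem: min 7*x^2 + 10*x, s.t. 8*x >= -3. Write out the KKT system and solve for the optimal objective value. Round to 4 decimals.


Step 1: Try lambda = 0 (constraint inactive).
x_unc = -10/(2*7) = -0.7143
Check: 8*-0.7143 = -5.7144 < -3 -- violated!
Step 2: Constraint must be active: 8*x = -3
x* = -3/8 = -0.375
lambda = (2*7*(-0.375) + 10)/8 = 0.5938
Step 3: Compute optimal value.
f(x*) = 7*(-0.375)^2 + 10*(-0.375) = -2.7656


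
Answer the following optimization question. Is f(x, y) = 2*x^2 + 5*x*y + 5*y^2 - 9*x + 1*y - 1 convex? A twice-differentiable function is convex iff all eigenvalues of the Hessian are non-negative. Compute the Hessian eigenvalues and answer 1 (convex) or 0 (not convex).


The Hessian of f(x,y) = 2*x^2 + 5*x*y + 5*y^2 - 9*x + 1*y - 1 is:
H = [[4, 5], [5, 10]]
Trace = 4 + 10 = 14
Determinant = 4*10 - (5)^2 = 15
Discriminant = (14)^2 - 4*15 = 136.0
Eigenvalues: lambda_1 = 1.169, lambda_2 = 12.831
The function is convex.

1


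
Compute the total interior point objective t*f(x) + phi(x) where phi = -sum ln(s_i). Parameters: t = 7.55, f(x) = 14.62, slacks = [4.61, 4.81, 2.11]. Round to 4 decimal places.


Step 1: Compute log-barrier.
ln values: [1.5282, 1.5707, 0.7467]
phi = -(1.5282 + 1.5707 + 0.7467) = -3.8456
Step 2: Compute augmented objective.
t*f(x) = 7.55*14.62 = 110.381
Total = 110.381 - 3.8456 = 106.5354


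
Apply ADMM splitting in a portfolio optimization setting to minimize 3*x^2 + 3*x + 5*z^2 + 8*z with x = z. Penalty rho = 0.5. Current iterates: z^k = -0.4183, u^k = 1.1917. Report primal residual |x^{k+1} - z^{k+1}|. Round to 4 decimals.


ADMM iteration with rho = 0.5, z^k = -0.4183, u^k = 1.1917
Step 1: x-update.
Minimize 3*x^2 + 3*x + (0.5/2)*(x + 0.4183 + 1.1917)^2
FOC: (2*3 + 0.5)*x = -3 + 0.5*(-0.4183 - 1.1917)
x^{k+1} = -0.5854
Step 2: z-update.
Minimize 5*z^2 + 8*z + (0.5/2)*(-0.5854 - z + 1.1917)^2
FOC: (2*5 + 0.5)*z = -8 + 0.5*(-0.5854 + 1.1917)
z^{k+1} = -0.733
Step 3: u-update.
u^{k+1} = 1.1917 - 0.5854 + 0.733 = 1.3393
Step 4: Primal residual = |-0.5854 + 0.733| = 0.1476


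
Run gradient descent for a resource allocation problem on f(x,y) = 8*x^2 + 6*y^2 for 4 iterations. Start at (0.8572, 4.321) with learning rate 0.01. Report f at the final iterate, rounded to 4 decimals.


Gradient descent on f(x,y) = 8*x^2 + 6*y^2.
Starting point: (0.8572, 4.321), alpha = 0.01
Step 1: grad_x = 2*8*0.8572 = 13.7152, grad_y = 2*6*4.321 = 51.852
  x_1 = 0.8572 - 0.01*13.7152 = 0.72
  y_1 = 4.321 - 0.01*51.852 = 3.8025
Step 2: grad_x = 2*8*0.72 = 11.5208, grad_y = 2*6*3.8025 = 45.6298
  x_2 = 0.72 - 0.01*11.5208 = 0.6048
  y_2 = 3.8025 - 0.01*45.6298 = 3.3462
Step 3: grad_x = 2*8*0.6048 = 9.6774, grad_y = 2*6*3.3462 = 40.1542
  x_3 = 0.6048 - 0.01*9.6774 = 0.5081
  y_3 = 3.3462 - 0.01*40.1542 = 2.9446
Step 4: grad_x = 2*8*0.5081 = 8.1291, grad_y = 2*6*2.9446 = 35.3357
  x_4 = 0.5081 - 0.01*8.1291 = 0.4268
  y_4 = 2.9446 - 0.01*35.3357 = 2.5913
f(0.4268, 2.5913) = 8*0.4268^2 + 6*2.5913^2 = 41.7456


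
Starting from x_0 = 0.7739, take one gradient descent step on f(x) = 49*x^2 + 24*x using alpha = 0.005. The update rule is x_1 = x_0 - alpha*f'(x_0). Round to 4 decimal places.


We compute the gradient at x_0 and apply the update.
f'(x) = 98*x + 24
f'(0.7739) = 98*0.7739 + 24 = 99.8422
x_1 = 0.7739 - 0.005*99.8422 = 0.2747


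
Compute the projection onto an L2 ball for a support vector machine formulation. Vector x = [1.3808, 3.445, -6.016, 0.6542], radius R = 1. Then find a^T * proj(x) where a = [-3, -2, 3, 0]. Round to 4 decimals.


Step 1: Compute ||x|| (intermediates to 6 decimals).
||x|| = sqrt(1.3808^2 + 3.445^2 + (-6.016)^2 + 0.6542^2) = 7.098934
Step 2: Project.
Since ||x|| > R, scale = R/||x|| = 1/7.098934 = 0.140866, proj(x) = scale * x
proj(x) = [0.194508, 0.485283, -0.84745, 0.092155]
Step 3: Dot product.
a^T * proj(x) = -3*0.194508 - 2*0.485283 + 3*(-0.84745) + 0*0.092155 = -4.0964


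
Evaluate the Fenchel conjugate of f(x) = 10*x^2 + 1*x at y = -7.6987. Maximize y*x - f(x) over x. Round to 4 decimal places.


f*(y) = sup_x {y*x - a*x^2 - b*x} = sup_x {(y-b)*x - a*x^2}
FOC: (y - b) - 2a*x = 0 => x* = (y - b)/(2a)
x* = (-7.6987 - 1)/(2*10) = -0.4349
f*(-7.6987) = (y-b)^2/(4a) = (-7.6987 - 1)^2/(4*10)
= 75.6674/40 = 1.8917


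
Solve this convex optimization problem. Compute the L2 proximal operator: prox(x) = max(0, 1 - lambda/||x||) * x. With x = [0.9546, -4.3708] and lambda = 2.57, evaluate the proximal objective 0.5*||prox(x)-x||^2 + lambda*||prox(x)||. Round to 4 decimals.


Step 1: Compute ||x||.
||x|| = 4.4738
Step 2: Compute scaling factor.
scale = max(0, 1 - 2.57/4.4738) = 0.4255
Step 3: prox(x) = [0.4062, -1.86]
||prox(x)|| = 1.9038
Step 4: Proximal objective.
0.5*||prox-x||^2 = 3.3025
lambda*||prox|| = 4.8928
Total = 8.1953


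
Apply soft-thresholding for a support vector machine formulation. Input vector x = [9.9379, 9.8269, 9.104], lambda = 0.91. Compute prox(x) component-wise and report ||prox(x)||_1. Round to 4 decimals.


Soft-thresholding with lambda = 0.91:
prox(9.9379) = sign(9.9379)*max(|9.9379| - 0.91, 0) = 9.0279
prox(9.8269) = sign(9.8269)*max(|9.8269| - 0.91, 0) = 8.9169
prox(9.104) = sign(9.104)*max(|9.104| - 0.91, 0) = 8.194
prox(x) = [9.0279, 8.9169, 8.194]
||prox(x)||_1 = 9.0279 + 8.9169 + 8.194 = 26.1388


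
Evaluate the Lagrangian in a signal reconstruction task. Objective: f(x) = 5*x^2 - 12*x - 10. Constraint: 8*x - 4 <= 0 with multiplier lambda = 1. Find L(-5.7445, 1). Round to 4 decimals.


Step 1: Evaluate f(x).
f(-5.7445) = 5*(-5.7445)^2 - 12*(-5.7445) - 10 = 223.9304
Step 2: Evaluate g(x).
g(-5.7445) = 8*-5.7445 - 4 = -49.956
Step 3: Compute Lagrangian.
L = 223.9304 + 1*-49.956 = 173.9744


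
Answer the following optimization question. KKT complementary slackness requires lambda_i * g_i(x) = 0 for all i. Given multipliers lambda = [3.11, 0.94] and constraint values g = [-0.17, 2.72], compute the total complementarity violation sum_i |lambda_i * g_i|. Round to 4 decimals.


KKT complementary slackness check:
lambda_1 * g_1 = 3.11 * -0.17 = -0.5287
lambda_2 * g_2 = 0.94 * 2.72 = 2.5568
Total violation = 0.5287 + 2.5568 = 3.0855


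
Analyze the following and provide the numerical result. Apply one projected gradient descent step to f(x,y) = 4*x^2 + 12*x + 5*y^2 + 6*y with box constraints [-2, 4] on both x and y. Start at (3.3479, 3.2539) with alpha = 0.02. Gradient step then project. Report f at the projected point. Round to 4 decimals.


Step 1: Compute gradient at (3.3479, 3.2539).
grad_x = 2*4*3.3479 + 12 = 38.7832
grad_y = 2*5*3.2539 + 6 = 38.539
Step 2: Gradient step.
x_raw = 3.3479 - 0.02*38.7832 = 2.5722
y_raw = 3.2539 - 0.02*38.539 = 2.4831
Step 3: Project onto [-2, 4].
x_proj = clip(2.5722) = 2.5722
y_proj = clip(2.4831) = 2.4831
Step 4: Evaluate f.
f(2.5722, 2.4831) = 103.0606


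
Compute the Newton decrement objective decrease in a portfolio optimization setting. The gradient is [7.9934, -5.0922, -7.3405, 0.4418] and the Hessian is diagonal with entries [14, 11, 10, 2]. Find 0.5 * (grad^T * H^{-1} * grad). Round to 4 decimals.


Step 1: H is diagonal, so H^(-1) * g = [0.571, -0.4629, -0.7341, 0.2209].
Step 2: g^T H^(-1) g = sum_i g_i^2 / H_ii
  = (7.9934)^2/14 + (-5.0922)^2/11 + (-7.3405)^2/10 + (0.4418)^2/2
  = 4.5639 + 2.3573 + 5.3883 + 0.0976 = 12.4071
Step 3: Objective decrease = 0.5 * g^T H^(-1) g = 6.2035


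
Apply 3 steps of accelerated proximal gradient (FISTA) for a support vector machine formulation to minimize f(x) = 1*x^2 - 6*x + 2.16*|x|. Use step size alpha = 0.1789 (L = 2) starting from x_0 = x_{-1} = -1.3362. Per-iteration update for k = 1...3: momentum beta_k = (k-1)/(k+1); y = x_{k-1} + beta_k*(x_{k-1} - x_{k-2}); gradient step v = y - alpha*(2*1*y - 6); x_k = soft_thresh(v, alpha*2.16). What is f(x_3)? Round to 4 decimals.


FISTA on f(x) = 1*x^2 - 6*x + 2.16*|x|
L = 2, alpha = 0.1789
Iteration 1: beta = 0.0, y = -1.3362 + 0.0*(-1.3362 + 1.3362) = -1.3362
  grad(y) = -8.6724, v = y - alpha*grad = 0.2153
  prox(v) = soft_thresh(0.2153, 0.3864) = 0.0
Iteration 2: beta = 0.3333, y = 0.0 + 0.3333*(0.0 + 1.3362) = 0.4454
  grad(y) = -5.1092, v = y - alpha*grad = 1.3594
  prox(v) = soft_thresh(1.3594, 0.3864) = 0.973
Iteration 3: beta = 0.5, y = 0.973 + 0.5*(0.973 - 0.0) = 1.4595
  grad(y) = -3.081, v = y - alpha*grad = 2.0107
  prox(v) = soft_thresh(2.0107, 0.3864) = 1.6243
f(x_3) = 1*1.6243^2 - 6*1.6243 + 2.16*|1.6243| = -3.5989


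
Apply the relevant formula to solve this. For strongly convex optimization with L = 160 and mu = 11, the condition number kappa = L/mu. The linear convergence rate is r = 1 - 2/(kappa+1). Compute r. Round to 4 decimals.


Step 1: Compute the condition number.
kappa = L/mu = 160/11 = 14.5455
Step 2: Compute the convergence rate.
r = 1 - 2/(kappa + 1) = 1 - 2*mu/(L + mu) = (L - mu)/(L + mu) = 149/171 = 0.8713


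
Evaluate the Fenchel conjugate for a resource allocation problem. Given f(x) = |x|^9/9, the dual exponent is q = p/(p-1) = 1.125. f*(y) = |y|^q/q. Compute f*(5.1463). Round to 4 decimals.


The conjugate exponent q satisfies 1/p + 1/q = 1.
p = 9, so q = 9/(9 - 1) = 1.125
|y|^q = 5.1463^1.125 = 6.3159
f*(5.1463) = 6.3159 / 1.125 = 5.6141


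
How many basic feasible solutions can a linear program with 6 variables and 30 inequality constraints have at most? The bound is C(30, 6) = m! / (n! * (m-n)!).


Each vertex corresponds to some choice of n active constraints out of m, so the number of vertices is at most C(m, n) = m! / (n!(m-n)!).
m = 30, n = 6
Numerator: 30 * 29 * 28 * 27 * 26 * 25
Denominator: 6! = 720
C(30, 6) = 593775


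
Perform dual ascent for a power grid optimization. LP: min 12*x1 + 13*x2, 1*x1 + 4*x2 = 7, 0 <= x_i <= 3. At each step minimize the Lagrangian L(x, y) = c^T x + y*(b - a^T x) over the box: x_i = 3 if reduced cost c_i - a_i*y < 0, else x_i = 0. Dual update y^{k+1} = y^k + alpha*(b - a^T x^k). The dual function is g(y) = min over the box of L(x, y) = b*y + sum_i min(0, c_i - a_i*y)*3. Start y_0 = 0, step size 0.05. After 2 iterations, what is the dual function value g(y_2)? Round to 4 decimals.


Dual ascent for LP: min 12*x1 + 13*x2, 1*x1 + 4*x2 = 7, 0 <= x_i <= 3
Step 1: y^k = 0.0, reduced costs: (12.0, 13.0)
  x^k = (0.0, 0.0), subgradient = b - a^T x = 7.0
  y^{k+1} = 0.0 + 0.05*7.0 = 0.35
Step 2: y^k = 0.35, reduced costs: (11.65, 11.6)
  x^k = (0.0, 0.0), subgradient = b - a^T x = 7.0
  y^{k+1} = 0.35 + 0.05*7.0 = 0.7
Dual objective at y_2 = 0.7: reduced costs (11.3, 10.2), box minimizer x = (0.0, 0.0)
g(y_2) = b*y + (c1 - a1*y)*x1 + (c2 - a2*y)*x2 = 7*0.7 + 11.3*0.0 + 10.2*0.0 = 4.9 + 0.0 + 0.0 = 4.9


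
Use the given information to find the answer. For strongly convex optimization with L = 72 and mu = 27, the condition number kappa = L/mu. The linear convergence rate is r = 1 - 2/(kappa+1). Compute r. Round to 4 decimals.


Step 1: Compute the condition number.
kappa = L/mu = 72/27 = 2.6667
Step 2: Compute the convergence rate.
r = 1 - 2/(kappa + 1) = 1 - 2*mu/(L + mu) = (L - mu)/(L + mu) = 45/99 = 0.4545


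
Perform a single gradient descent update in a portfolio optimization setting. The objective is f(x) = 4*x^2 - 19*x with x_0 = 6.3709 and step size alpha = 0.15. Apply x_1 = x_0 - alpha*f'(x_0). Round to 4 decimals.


We compute the gradient at x_0 and apply the update.
f'(x) = 8*x - 19
f'(6.3709) = 8*6.3709 - 19 = 31.9672
x_1 = 6.3709 - 0.15*31.9672 = 1.5758


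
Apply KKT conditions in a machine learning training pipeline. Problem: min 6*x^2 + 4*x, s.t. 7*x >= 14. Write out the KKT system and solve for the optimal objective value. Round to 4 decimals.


Step 1: Try lambda = 0 (constraint inactive).
x_unc = -4/(2*6) = -0.3333
Check: 7*-0.3333 = -2.3331 < 14 -- violated!
Step 2: Constraint must be active: 7*x = 14
x* = 14/7 = 2.0
lambda = (2*6*2.0 + 4)/7 = 4.0
Step 3: Compute optimal value.
f(x*) = 6*2.0^2 + 4*2.0 = 32.0


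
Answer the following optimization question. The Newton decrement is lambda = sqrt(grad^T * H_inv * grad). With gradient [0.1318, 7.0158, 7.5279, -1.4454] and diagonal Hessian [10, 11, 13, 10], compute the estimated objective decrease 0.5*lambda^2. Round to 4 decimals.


Step 1: H is diagonal, so H^(-1) * g = [0.0132, 0.6378, 0.5791, -0.1445].
Step 2: g^T H^(-1) g = sum_i g_i^2 / H_ii
  = (0.1318)^2/10 + (7.0158)^2/11 + (7.5279)^2/13 + (-1.4454)^2/10
  = 0.0017 + 4.4747 + 4.3592 + 0.2089 = 9.0445
Step 3: Objective decrease = 0.5 * g^T H^(-1) g = 4.5223


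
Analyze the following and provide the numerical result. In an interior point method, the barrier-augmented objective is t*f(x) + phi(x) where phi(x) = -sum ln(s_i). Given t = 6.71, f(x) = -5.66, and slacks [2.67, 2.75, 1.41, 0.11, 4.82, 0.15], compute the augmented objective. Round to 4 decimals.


Step 1: Compute log-barrier.
ln values: [0.9821, 1.0116, 0.3436, -2.2073, 1.5728, -1.8971]
phi = -(0.9821 + 1.0116 + 0.3436 - 2.2073 + 1.5728 - 1.8971) = 0.1944
Step 2: Compute augmented objective.
t*f(x) = 6.71*-5.66 = -37.9786
Total = -37.9786 + 0.1944 = -37.7842


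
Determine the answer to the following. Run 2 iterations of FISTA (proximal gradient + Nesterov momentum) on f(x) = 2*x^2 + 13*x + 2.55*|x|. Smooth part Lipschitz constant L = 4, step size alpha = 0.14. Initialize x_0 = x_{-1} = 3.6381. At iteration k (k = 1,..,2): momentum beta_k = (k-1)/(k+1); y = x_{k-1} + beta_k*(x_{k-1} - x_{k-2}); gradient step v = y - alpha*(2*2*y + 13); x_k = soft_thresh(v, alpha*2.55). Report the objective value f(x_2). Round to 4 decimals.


FISTA on f(x) = 2*x^2 + 13*x + 2.55*|x|
L = 4, alpha = 0.14
Iteration 1: beta = 0.0, y = 3.6381 + 0.0*(3.6381 - 3.6381) = 3.6381
  grad(y) = 27.5524, v = y - alpha*grad = -0.2192
  prox(v) = soft_thresh(-0.2192, 0.357) = 0.0
Iteration 2: beta = 0.3333, y = 0.0 + 0.3333*(0.0 - 3.6381) = -1.2127
  grad(y) = 8.1492, v = y - alpha*grad = -2.3536
  prox(v) = soft_thresh(-2.3536, 0.357) = -1.9966
f(x_2) = 2*(-1.9966)^2 + 13*(-1.9966) + 2.55*|-1.9966| = -12.8916


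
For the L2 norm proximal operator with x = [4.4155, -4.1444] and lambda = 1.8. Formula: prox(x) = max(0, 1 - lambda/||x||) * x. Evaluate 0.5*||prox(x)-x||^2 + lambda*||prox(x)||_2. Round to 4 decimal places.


Step 1: Compute ||x||.
||x|| = 6.0558
Step 2: Compute scaling factor.
scale = max(0, 1 - 1.8/6.0558) = 0.7028
Step 3: prox(x) = [3.1031, -2.9125]
||prox(x)|| = 4.2558
Step 4: Proximal objective.
0.5*||prox-x||^2 = 1.62
lambda*||prox|| = 7.6604
Total = 9.2804


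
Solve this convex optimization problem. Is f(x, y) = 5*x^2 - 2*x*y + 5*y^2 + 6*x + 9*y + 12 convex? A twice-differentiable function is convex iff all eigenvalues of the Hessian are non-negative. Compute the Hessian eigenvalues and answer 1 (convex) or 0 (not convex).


The Hessian of f(x,y) = 5*x^2 - 2*x*y + 5*y^2 + 6*x + 9*y + 12 is:
H = [[10, -2], [-2, 10]]
Trace = 10 + 10 = 20
Determinant = 10*10 - (-2)^2 = 96
Discriminant = (20)^2 - 4*96 = 16.0
Eigenvalues: lambda_1 = 8.0, lambda_2 = 12.0
The function is convex.

1


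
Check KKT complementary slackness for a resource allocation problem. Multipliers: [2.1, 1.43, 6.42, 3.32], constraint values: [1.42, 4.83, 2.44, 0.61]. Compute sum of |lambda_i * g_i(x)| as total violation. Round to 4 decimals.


KKT complementary slackness check:
lambda_1 * g_1 = 2.1 * 1.42 = 2.982
lambda_2 * g_2 = 1.43 * 4.83 = 6.9069
lambda_3 * g_3 = 6.42 * 2.44 = 15.6648
lambda_4 * g_4 = 3.32 * 0.61 = 2.0252
Total violation = 2.982 + 6.9069 + 15.6648 + 2.0252 = 27.5789


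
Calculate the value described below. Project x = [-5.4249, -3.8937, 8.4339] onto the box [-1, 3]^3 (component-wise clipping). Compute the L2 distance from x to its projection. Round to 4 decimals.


Project each component onto [-1, 3].
clip(-5.4249) = -1.0, clip(-3.8937) = -1.0, clip(8.4339) = 3.0
Projection = [-1.0, -1.0, 3.0]
Squared diffs: [19.5797, 8.3735, 29.5273]
Distance = sqrt(57.4805) = 7.5816


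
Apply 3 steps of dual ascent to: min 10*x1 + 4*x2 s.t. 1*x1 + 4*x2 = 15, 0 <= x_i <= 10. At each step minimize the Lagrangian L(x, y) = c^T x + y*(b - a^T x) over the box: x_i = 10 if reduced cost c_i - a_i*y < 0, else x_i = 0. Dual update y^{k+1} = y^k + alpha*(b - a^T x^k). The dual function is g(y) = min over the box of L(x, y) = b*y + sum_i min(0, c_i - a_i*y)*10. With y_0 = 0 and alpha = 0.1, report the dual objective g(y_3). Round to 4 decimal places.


Dual ascent for LP: min 10*x1 + 4*x2, 1*x1 + 4*x2 = 15, 0 <= x_i <= 10
Step 1: y^k = 0.0, reduced costs: (10.0, 4.0)
  x^k = (0.0, 0.0), subgradient = b - a^T x = 15.0
  y^{k+1} = 0.0 + 0.1*15.0 = 1.5
Step 2: y^k = 1.5, reduced costs: (8.5, -2.0)
  x^k = (0.0, 10.0), subgradient = b - a^T x = -25.0
  y^{k+1} = 1.5 + 0.1*-25.0 = -1.0
Step 3: y^k = -1.0, reduced costs: (11.0, 8.0)
  x^k = (0.0, 0.0), subgradient = b - a^T x = 15.0
  y^{k+1} = -1.0 + 0.1*15.0 = 0.5
Dual objective at y_3 = 0.5: reduced costs (9.5, 2.0), box minimizer x = (0.0, 0.0)
g(y_3) = b*y + (c1 - a1*y)*x1 + (c2 - a2*y)*x2 = 15*0.5 + 9.5*0.0 + 2.0*0.0 = 7.5 + 0.0 + 0.0 = 7.5


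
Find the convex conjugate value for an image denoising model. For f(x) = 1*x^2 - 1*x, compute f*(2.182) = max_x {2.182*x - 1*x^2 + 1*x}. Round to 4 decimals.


f*(y) = sup_x {y*x - a*x^2 - b*x} = sup_x {(y-b)*x - a*x^2}
FOC: (y - b) - 2a*x = 0 => x* = (y - b)/(2a)
x* = (2.182 + 1)/(2*1) = 1.591
f*(2.182) = (y-b)^2/(4a) = (2.182 + 1)^2/(4*1)
= 10.1251/4 = 2.5313


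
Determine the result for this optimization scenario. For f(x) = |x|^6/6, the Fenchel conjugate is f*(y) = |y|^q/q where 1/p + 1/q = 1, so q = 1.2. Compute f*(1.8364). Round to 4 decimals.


The conjugate exponent q satisfies 1/p + 1/q = 1.
p = 6, so q = 6/(6 - 1) = 1.2
|y|^q = 1.8364^1.2 = 2.0738
f*(1.8364) = 2.0738 / 1.2 = 1.7281


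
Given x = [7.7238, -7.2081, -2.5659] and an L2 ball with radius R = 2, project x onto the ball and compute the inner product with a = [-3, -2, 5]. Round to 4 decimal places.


Step 1: Compute ||x|| (intermediates to 6 decimals).
||x|| = sqrt(7.7238^2 + (-7.2081)^2 + (-2.5659)^2) = 10.871874
Step 2: Project.
Since ||x|| > R, scale = R/||x|| = 2/10.871874 = 0.183961, proj(x) = scale * x
proj(x) = [1.420878, -1.326009, -0.472026]
Step 3: Dot product.
a^T * proj(x) = -3*1.420878 - 2*(-1.326009) + 5*(-0.472026) = -3.9707


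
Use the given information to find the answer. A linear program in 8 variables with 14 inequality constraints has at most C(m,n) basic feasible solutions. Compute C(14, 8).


Each vertex corresponds to some choice of n active constraints out of m, so the number of vertices is at most C(m, n) = m! / (n!(m-n)!).
m = 14, n = 8
Numerator: 14 * 13 * 12 * 11 * 10 * 9 * 8 * 7
Denominator: 8! = 40320
C(14, 8) = 3003


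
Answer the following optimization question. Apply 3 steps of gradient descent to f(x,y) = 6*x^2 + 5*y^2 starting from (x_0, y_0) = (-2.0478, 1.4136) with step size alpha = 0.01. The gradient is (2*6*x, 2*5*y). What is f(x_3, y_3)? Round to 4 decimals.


Gradient descent on f(x,y) = 6*x^2 + 5*y^2.
Starting point: (-2.0478, 1.4136), alpha = 0.01
Step 1: grad_x = 2*6*-2.0478 = -24.5736, grad_y = 2*5*1.4136 = 14.136
  x_1 = -2.0478 - 0.01*-24.5736 = -1.8021
  y_1 = 1.4136 - 0.01*14.136 = 1.2722
Step 2: grad_x = 2*6*-1.8021 = -21.6248, grad_y = 2*5*1.2722 = 12.7224
  x_2 = -1.8021 - 0.01*-21.6248 = -1.5858
  y_2 = 1.2722 - 0.01*12.7224 = 1.145
Step 3: grad_x = 2*6*-1.5858 = -19.0298, grad_y = 2*5*1.145 = 11.4502
  x_3 = -1.5858 - 0.01*-19.0298 = -1.3955
  y_3 = 1.145 - 0.01*11.4502 = 1.0305
f(-1.3955, 1.0305) = 6*(-1.3955)^2 + 5*1.0305^2 = 16.9946


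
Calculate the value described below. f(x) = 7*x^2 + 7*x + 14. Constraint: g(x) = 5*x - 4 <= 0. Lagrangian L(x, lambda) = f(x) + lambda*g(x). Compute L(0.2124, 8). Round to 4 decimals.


Step 1: Evaluate f(x).
f(0.2124) = 7*0.2124^2 + 7*0.2124 + 14 = 15.8026
Step 2: Evaluate g(x).
g(0.2124) = 5*0.2124 - 4 = -2.938
Step 3: Compute Lagrangian.
L = 15.8026 + 8*-2.938 = -7.7014


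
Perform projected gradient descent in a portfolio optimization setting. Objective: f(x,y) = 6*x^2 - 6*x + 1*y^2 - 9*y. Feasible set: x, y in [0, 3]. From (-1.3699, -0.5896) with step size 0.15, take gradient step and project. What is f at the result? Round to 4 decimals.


Step 1: Compute gradient at (-1.3699, -0.5896).
grad_x = 2*6*-1.3699 - 6 = -22.4388
grad_y = 2*1*-0.5896 - 9 = -10.1792
Step 2: Gradient step.
x_raw = -1.3699 - 0.15*-22.4388 = 1.9959
y_raw = -0.5896 - 0.15*-10.1792 = 0.9373
Step 3: Project onto [0, 3].
x_proj = clip(1.9959) = 1.9959
y_proj = clip(0.9373) = 0.9373
Step 4: Evaluate f.
f(1.9959, 0.9373) = 4.3696


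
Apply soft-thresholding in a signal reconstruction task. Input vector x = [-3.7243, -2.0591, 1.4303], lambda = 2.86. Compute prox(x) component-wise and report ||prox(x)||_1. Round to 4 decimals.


Soft-thresholding with lambda = 2.86:
prox(-3.7243) = sign(-3.7243)*max(|-3.7243| - 2.86, 0) = -0.8643
prox(-2.0591) = sign(-2.0591)*max(|-2.0591| - 2.86, 0) = 0.0
prox(1.4303) = sign(1.4303)*max(|1.4303| - 2.86, 0) = 0.0
prox(x) = [-0.8643, 0.0, 0.0]
||prox(x)||_1 = 0.8643 + 0.0 + 0.0 = 0.8643


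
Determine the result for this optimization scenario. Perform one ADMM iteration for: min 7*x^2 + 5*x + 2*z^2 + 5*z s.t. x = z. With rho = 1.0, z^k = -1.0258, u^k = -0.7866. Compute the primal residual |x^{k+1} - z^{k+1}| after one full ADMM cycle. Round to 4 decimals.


ADMM iteration with rho = 1.0, z^k = -1.0258, u^k = -0.7866
Step 1: x-update.
Minimize 7*x^2 + 5*x + (1.0/2)*(x + 1.0258 - 0.7866)^2
FOC: (2*7 + 1.0)*x = -5 + 1.0*(-1.0258 + 0.7866)
x^{k+1} = -0.3493
Step 2: z-update.
Minimize 2*z^2 + 5*z + (1.0/2)*(-0.3493 - z - 0.7866)^2
FOC: (2*2 + 1.0)*z = -5 + 1.0*(-0.3493 - 0.7866)
z^{k+1} = -1.2272
Step 3: u-update.
u^{k+1} = -0.7866 - 0.3493 + 1.2272 = 0.0913
Step 4: Primal residual = |-0.3493 + 1.2272| = 0.8779


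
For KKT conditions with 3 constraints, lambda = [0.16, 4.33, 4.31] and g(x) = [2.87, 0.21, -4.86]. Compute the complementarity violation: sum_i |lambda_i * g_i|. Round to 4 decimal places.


KKT complementary slackness check:
lambda_1 * g_1 = 0.16 * 2.87 = 0.4592
lambda_2 * g_2 = 4.33 * 0.21 = 0.9093
lambda_3 * g_3 = 4.31 * -4.86 = -20.9466
Total violation = 0.4592 + 0.9093 + 20.9466 = 22.3151


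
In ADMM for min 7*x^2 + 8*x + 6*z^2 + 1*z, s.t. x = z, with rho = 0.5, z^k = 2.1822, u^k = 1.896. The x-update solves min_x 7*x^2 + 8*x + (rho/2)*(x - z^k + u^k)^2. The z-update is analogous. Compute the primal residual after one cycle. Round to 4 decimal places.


ADMM iteration with rho = 0.5, z^k = 2.1822, u^k = 1.896
Step 1: x-update.
Minimize 7*x^2 + 8*x + (0.5/2)*(x - 2.1822 + 1.896)^2
FOC: (2*7 + 0.5)*x = -8 + 0.5*(2.1822 - 1.896)
x^{k+1} = -0.5419
Step 2: z-update.
Minimize 6*z^2 + 1*z + (0.5/2)*(-0.5419 - z + 1.896)^2
FOC: (2*6 + 0.5)*z = -1 + 0.5*(-0.5419 + 1.896)
z^{k+1} = -0.0258
Step 3: u-update.
u^{k+1} = 1.896 - 0.5419 + 0.0258 = 1.38
Step 4: Primal residual = |-0.5419 + 0.0258| = 0.516


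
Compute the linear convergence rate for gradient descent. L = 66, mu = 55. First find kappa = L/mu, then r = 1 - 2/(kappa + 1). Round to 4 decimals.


Step 1: Compute the condition number.
kappa = L/mu = 66/55 = 1.2
Step 2: Compute the convergence rate.
r = 1 - 2/(kappa + 1) = 1 - 2*mu/(L + mu) = (L - mu)/(L + mu) = 11/121 = 0.0909


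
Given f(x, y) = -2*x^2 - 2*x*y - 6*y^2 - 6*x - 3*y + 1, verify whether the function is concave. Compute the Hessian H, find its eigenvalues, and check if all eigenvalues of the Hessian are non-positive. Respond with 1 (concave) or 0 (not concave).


The Hessian of f(x,y) = -2*x^2 - 2*x*y - 6*y^2 - 6*x - 3*y + 1 is:
H = [[-4, -2], [-2, -12]]
Trace = -4 - 12 = -16
Determinant = -4*-12 - (-2)^2 = 44
Discriminant = (-16)^2 - 4*44 = 80.0
Eigenvalues: lambda_1 = -12.4721, lambda_2 = -3.5279
The function is concave.

1


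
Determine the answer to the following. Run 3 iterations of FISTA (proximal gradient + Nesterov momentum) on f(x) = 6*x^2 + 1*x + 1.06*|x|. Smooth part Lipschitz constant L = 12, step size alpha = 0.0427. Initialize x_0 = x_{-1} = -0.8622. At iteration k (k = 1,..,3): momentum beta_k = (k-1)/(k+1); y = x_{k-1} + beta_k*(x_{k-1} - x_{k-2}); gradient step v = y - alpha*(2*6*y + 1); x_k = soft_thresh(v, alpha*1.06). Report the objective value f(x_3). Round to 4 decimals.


FISTA on f(x) = 6*x^2 + 1*x + 1.06*|x|
L = 12, alpha = 0.0427
Iteration 1: beta = 0.0, y = -0.8622 + 0.0*(-0.8622 + 0.8622) = -0.8622
  grad(y) = -9.3464, v = y - alpha*grad = -0.4631
  prox(v) = soft_thresh(-0.4631, 0.0453) = -0.4178
Iteration 2: beta = 0.3333, y = -0.4178 + 0.3333*(-0.4178 + 0.8622) = -0.2697
  grad(y) = -2.2367, v = y - alpha*grad = -0.1742
  prox(v) = soft_thresh(-0.1742, 0.0453) = -0.129
Iteration 3: beta = 0.5, y = -0.129 + 0.5*(-0.129 + 0.4178) = 0.0155
  grad(y) = 1.1858, v = y - alpha*grad = -0.0351
  prox(v) = soft_thresh(-0.0351, 0.0453) = 0.0
f(x_3) = 6*0.0^2 + 1*0.0 + 1.06*|0.0| = 0.0


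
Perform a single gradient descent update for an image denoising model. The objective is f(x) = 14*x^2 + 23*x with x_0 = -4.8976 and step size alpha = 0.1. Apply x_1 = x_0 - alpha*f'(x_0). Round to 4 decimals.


We compute the gradient at x_0 and apply the update.
f'(x) = 28*x + 23
f'(-4.8976) = 28*-4.8976 + 23 = -114.1328
x_1 = -4.8976 - 0.1*-114.1328 = 6.5157


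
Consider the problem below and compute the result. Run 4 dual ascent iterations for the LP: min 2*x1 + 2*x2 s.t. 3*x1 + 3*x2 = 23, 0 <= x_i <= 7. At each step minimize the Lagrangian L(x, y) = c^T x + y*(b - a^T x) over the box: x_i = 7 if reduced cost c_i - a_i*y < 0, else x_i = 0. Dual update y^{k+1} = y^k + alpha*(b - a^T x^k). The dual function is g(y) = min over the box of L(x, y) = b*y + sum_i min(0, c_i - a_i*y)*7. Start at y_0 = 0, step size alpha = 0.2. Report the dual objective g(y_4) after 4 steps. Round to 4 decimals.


Dual ascent for LP: min 2*x1 + 2*x2, 3*x1 + 3*x2 = 23, 0 <= x_i <= 7
Step 1: y^k = 0.0, reduced costs: (2.0, 2.0)
  x^k = (0.0, 0.0), subgradient = b - a^T x = 23.0
  y^{k+1} = 0.0 + 0.2*23.0 = 4.6
Step 2: y^k = 4.6, reduced costs: (-11.8, -11.8)
  x^k = (7.0, 7.0), subgradient = b - a^T x = -19.0
  y^{k+1} = 4.6 + 0.2*-19.0 = 0.8
Step 3: y^k = 0.8, reduced costs: (-0.4, -0.4)
  x^k = (7.0, 7.0), subgradient = b - a^T x = -19.0
  y^{k+1} = 0.8 + 0.2*-19.0 = -3.0
Step 4: y^k = -3.0, reduced costs: (11.0, 11.0)
  x^k = (0.0, 0.0), subgradient = b - a^T x = 23.0
  y^{k+1} = -3.0 + 0.2*23.0 = 1.6
Dual objective at y_4 = 1.6: reduced costs (-2.8, -2.8), box minimizer x = (7.0, 7.0)
g(y_4) = b*y + (c1 - a1*y)*x1 + (c2 - a2*y)*x2 = 23*1.6 + (-2.8)*7.0 + (-2.8)*7.0 = 36.8 - 19.6 - 19.6 = -2.4


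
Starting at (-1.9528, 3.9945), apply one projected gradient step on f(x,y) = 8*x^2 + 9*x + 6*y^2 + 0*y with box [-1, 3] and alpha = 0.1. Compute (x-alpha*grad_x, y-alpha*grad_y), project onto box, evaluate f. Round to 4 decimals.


Step 1: Compute gradient at (-1.9528, 3.9945).
grad_x = 2*8*-1.9528 + 9 = -22.2448
grad_y = 2*6*3.9945 + 0 = 47.934
Step 2: Gradient step.
x_raw = -1.9528 - 0.1*-22.2448 = 0.2717
y_raw = 3.9945 - 0.1*47.934 = -0.7989
Step 3: Project onto [-1, 3].
x_proj = clip(0.2717) = 0.2717
y_proj = clip(-0.7989) = -0.7989
Step 4: Evaluate f.
f(0.2717, -0.7989) = 6.865


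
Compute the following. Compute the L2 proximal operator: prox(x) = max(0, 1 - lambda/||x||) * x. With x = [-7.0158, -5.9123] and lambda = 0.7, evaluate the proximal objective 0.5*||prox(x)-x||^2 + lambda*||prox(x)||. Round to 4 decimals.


Step 1: Compute ||x||.
||x|| = 9.1748
Step 2: Compute scaling factor.
scale = max(0, 1 - 0.7/9.1748) = 0.9237
Step 3: prox(x) = [-6.4805, -5.4612]
||prox(x)|| = 8.4748
Step 4: Proximal objective.
0.5*||prox-x||^2 = 0.245
lambda*||prox|| = 5.9324
Total = 6.1774


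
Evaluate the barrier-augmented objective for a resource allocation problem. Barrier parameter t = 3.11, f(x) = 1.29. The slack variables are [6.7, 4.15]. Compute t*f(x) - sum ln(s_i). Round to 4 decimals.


Step 1: Compute log-barrier.
ln values: [1.9021, 1.4231]
phi = -(1.9021 + 1.4231) = -3.3252
Step 2: Compute augmented objective.
t*f(x) = 3.11*1.29 = 4.0119
Total = 4.0119 - 3.3252 = 0.6867


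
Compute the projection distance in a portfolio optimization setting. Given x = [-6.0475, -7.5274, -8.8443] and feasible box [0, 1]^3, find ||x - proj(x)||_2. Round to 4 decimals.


Project each component onto [0, 1].
clip(-6.0475) = 0.0, clip(-7.5274) = 0.0, clip(-8.8443) = 0.0
Projection = [0.0, 0.0, 0.0]
Squared diffs: [36.5723, 56.6618, 78.2216]
Distance = sqrt(171.4557) = 13.0941


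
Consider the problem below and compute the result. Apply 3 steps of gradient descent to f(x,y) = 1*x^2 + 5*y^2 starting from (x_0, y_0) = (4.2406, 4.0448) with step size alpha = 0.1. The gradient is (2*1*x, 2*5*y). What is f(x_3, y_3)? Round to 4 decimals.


Gradient descent on f(x,y) = 1*x^2 + 5*y^2.
Starting point: (4.2406, 4.0448), alpha = 0.1
Step 1: grad_x = 2*1*4.2406 = 8.4812, grad_y = 2*5*4.0448 = 40.448
  x_1 = 4.2406 - 0.1*8.4812 = 3.3925
  y_1 = 4.0448 - 0.1*40.448 = -0.0
Step 2: grad_x = 2*1*3.3925 = 6.785, grad_y = 2*5*-0.0 = -0.0
  x_2 = 3.3925 - 0.1*6.785 = 2.714
  y_2 = -0.0 - 0.1*-0.0 = 0.0
Step 3: grad_x = 2*1*2.714 = 5.428, grad_y = 2*5*0.0 = 0.0
  x_3 = 2.714 - 0.1*5.428 = 2.1712
  y_3 = 0.0 - 0.1*0.0 = 0.0
f(2.1712, 0.0) = 1*2.1712^2 + 5*0.0^2 = 4.7141


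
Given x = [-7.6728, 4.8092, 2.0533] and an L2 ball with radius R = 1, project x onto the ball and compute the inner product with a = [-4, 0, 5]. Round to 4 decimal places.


Step 1: Compute ||x|| (intermediates to 6 decimals).
||x|| = sqrt((-7.6728)^2 + 4.8092^2 + 2.0533^2) = 9.285274
Step 2: Project.
Since ||x|| > R, scale = R/||x|| = 1/9.285274 = 0.107697, proj(x) = scale * x
proj(x) = [-0.826338, 0.517936, 0.221134]
Step 3: Dot product.
a^T * proj(x) = -4*(-0.826338) + 0*0.517936 + 5*0.221134 = 4.411


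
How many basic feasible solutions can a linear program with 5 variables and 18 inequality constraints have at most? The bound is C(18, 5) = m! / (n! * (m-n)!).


Each vertex corresponds to some choice of n active constraints out of m, so the number of vertices is at most C(m, n) = m! / (n!(m-n)!).
m = 18, n = 5
Numerator: 18 * 17 * 16 * 15 * 14
Denominator: 5! = 120
C(18, 5) = 8568


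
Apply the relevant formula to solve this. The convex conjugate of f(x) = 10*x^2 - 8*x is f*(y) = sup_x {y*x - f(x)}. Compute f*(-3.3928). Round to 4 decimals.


f*(y) = sup_x {y*x - a*x^2 - b*x} = sup_x {(y-b)*x - a*x^2}
FOC: (y - b) - 2a*x = 0 => x* = (y - b)/(2a)
x* = (-3.3928 + 8)/(2*10) = 0.2304
f*(-3.3928) = (y-b)^2/(4a) = (-3.3928 + 8)^2/(4*10)
= 21.2263/40 = 0.5307


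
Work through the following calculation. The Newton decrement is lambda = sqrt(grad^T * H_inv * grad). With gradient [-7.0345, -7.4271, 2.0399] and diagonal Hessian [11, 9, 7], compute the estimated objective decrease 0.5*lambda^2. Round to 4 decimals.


Step 1: H is diagonal, so H^(-1) * g = [-0.6395, -0.8252, 0.2914].
Step 2: g^T H^(-1) g = sum_i g_i^2 / H_ii
  = (-7.0345)^2/11 + (-7.4271)^2/9 + (2.0399)^2/7
  = 4.4986 + 6.1291 + 0.5945 = 11.2221
Step 3: Objective decrease = 0.5 * g^T H^(-1) g = 5.6111


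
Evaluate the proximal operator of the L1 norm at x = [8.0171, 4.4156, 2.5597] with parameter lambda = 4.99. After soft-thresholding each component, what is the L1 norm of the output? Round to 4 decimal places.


Soft-thresholding with lambda = 4.99:
prox(8.0171) = sign(8.0171)*max(|8.0171| - 4.99, 0) = 3.0271
prox(4.4156) = sign(4.4156)*max(|4.4156| - 4.99, 0) = 0.0
prox(2.5597) = sign(2.5597)*max(|2.5597| - 4.99, 0) = 0.0
prox(x) = [3.0271, 0.0, 0.0]
||prox(x)||_1 = 3.0271 + 0.0 + 0.0 = 3.0271


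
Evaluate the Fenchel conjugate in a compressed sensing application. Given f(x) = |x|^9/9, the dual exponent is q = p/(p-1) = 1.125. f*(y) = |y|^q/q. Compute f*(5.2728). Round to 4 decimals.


The conjugate exponent q satisfies 1/p + 1/q = 1.
p = 9, so q = 9/(9 - 1) = 1.125
|y|^q = 5.2728^1.125 = 6.4908
f*(5.2728) = 6.4908 / 1.125 = 5.7696


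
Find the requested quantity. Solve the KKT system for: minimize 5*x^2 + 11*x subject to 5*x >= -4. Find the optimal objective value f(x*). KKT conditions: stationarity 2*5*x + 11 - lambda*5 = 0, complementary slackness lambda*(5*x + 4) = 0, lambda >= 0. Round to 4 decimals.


Step 1: Try lambda = 0 (constraint inactive).
x_unc = -11/(2*5) = -1.1
Check: 5*-1.1 = -5.5 < -4 -- violated!
Step 2: Constraint must be active: 5*x = -4
x* = -4/5 = -0.8
lambda = (2*5*(-0.8) + 11)/5 = 0.6
Step 3: Compute optimal value.
f(x*) = 5*(-0.8)^2 + 11*(-0.8) = -5.6


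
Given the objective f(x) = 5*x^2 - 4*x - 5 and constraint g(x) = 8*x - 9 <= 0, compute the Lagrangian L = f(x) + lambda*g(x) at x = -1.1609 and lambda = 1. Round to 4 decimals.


Step 1: Evaluate f(x).
f(-1.1609) = 5*(-1.1609)^2 - 4*(-1.1609) - 5 = 6.382
Step 2: Evaluate g(x).
g(-1.1609) = 8*-1.1609 - 9 = -18.2872
Step 3: Compute Lagrangian.
L = 6.382 + 1*-18.2872 = -11.9052
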